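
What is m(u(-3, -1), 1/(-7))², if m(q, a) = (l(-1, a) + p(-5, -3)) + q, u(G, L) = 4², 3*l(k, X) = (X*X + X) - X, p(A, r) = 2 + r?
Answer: 4866436/21609 ≈ 225.20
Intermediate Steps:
l(k, X) = X²/3 (l(k, X) = ((X*X + X) - X)/3 = ((X² + X) - X)/3 = ((X + X²) - X)/3 = X²/3)
u(G, L) = 16
m(q, a) = -1 + q + a²/3 (m(q, a) = (a²/3 + (2 - 3)) + q = (a²/3 - 1) + q = (-1 + a²/3) + q = -1 + q + a²/3)
m(u(-3, -1), 1/(-7))² = (-1 + 16 + (1/(-7))²/3)² = (-1 + 16 + (-⅐)²/3)² = (-1 + 16 + (⅓)*(1/49))² = (-1 + 16 + 1/147)² = (2206/147)² = 4866436/21609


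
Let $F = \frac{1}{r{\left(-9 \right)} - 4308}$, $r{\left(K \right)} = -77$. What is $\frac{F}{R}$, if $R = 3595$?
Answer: $- \frac{1}{15764075} \approx -6.3435 \cdot 10^{-8}$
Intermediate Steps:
$F = - \frac{1}{4385}$ ($F = \frac{1}{-77 - 4308} = \frac{1}{-4385} = - \frac{1}{4385} \approx -0.00022805$)
$\frac{F}{R} = - \frac{1}{4385 \cdot 3595} = \left(- \frac{1}{4385}\right) \frac{1}{3595} = - \frac{1}{15764075}$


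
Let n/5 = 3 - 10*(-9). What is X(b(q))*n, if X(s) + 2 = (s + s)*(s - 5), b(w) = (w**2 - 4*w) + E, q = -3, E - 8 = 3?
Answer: 802590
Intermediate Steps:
E = 11 (E = 8 + 3 = 11)
b(w) = 11 + w**2 - 4*w (b(w) = (w**2 - 4*w) + 11 = 11 + w**2 - 4*w)
n = 465 (n = 5*(3 - 10*(-9)) = 5*(3 + 90) = 5*93 = 465)
X(s) = -2 + 2*s*(-5 + s) (X(s) = -2 + (s + s)*(s - 5) = -2 + (2*s)*(-5 + s) = -2 + 2*s*(-5 + s))
X(b(q))*n = (-2 - 10*(11 + (-3)**2 - 4*(-3)) + 2*(11 + (-3)**2 - 4*(-3))**2)*465 = (-2 - 10*(11 + 9 + 12) + 2*(11 + 9 + 12)**2)*465 = (-2 - 10*32 + 2*32**2)*465 = (-2 - 320 + 2*1024)*465 = (-2 - 320 + 2048)*465 = 1726*465 = 802590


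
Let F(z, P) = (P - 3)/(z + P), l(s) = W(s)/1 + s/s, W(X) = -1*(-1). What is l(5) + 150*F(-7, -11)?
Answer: 356/3 ≈ 118.67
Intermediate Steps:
W(X) = 1
l(s) = 2 (l(s) = 1/1 + s/s = 1*1 + 1 = 1 + 1 = 2)
F(z, P) = (-3 + P)/(P + z)
l(5) + 150*F(-7, -11) = 2 + 150*((-3 - 11)/(-11 - 7)) = 2 + 150*(-14/(-18)) = 2 + 150*(-1/18*(-14)) = 2 + 150*(7/9) = 2 + 350/3 = 356/3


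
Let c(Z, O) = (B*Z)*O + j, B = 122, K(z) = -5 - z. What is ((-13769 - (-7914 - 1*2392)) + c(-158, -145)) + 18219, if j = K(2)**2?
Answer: 2809825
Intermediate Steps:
j = 49 (j = (-5 - 1*2)**2 = (-5 - 2)**2 = (-7)**2 = 49)
c(Z, O) = 49 + 122*O*Z (c(Z, O) = (122*Z)*O + 49 = 122*O*Z + 49 = 49 + 122*O*Z)
((-13769 - (-7914 - 1*2392)) + c(-158, -145)) + 18219 = ((-13769 - (-7914 - 1*2392)) + (49 + 122*(-145)*(-158))) + 18219 = ((-13769 - (-7914 - 2392)) + (49 + 2795020)) + 18219 = ((-13769 - 1*(-10306)) + 2795069) + 18219 = ((-13769 + 10306) + 2795069) + 18219 = (-3463 + 2795069) + 18219 = 2791606 + 18219 = 2809825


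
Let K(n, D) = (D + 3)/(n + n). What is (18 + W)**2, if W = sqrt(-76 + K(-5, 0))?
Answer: (180 + I*sqrt(7630))**2/100 ≈ 247.7 + 314.46*I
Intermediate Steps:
K(n, D) = (3 + D)/(2*n) (K(n, D) = (3 + D)/((2*n)) = (3 + D)*(1/(2*n)) = (3 + D)/(2*n))
W = I*sqrt(7630)/10 (W = sqrt(-76 + (1/2)*(3 + 0)/(-5)) = sqrt(-76 + (1/2)*(-1/5)*3) = sqrt(-76 - 3/10) = sqrt(-763/10) = I*sqrt(7630)/10 ≈ 8.735*I)
(18 + W)**2 = (18 + I*sqrt(7630)/10)**2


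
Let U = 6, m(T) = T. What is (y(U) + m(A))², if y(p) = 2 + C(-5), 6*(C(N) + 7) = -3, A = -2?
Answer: 225/4 ≈ 56.250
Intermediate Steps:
C(N) = -15/2 (C(N) = -7 + (⅙)*(-3) = -7 - ½ = -15/2)
y(p) = -11/2 (y(p) = 2 - 15/2 = -11/2)
(y(U) + m(A))² = (-11/2 - 2)² = (-15/2)² = 225/4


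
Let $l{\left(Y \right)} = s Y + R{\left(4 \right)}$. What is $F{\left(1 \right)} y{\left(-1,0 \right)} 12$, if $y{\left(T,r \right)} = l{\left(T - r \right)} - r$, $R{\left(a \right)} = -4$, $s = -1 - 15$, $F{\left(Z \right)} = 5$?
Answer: $720$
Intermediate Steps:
$s = -16$ ($s = -1 - 15 = -16$)
$l{\left(Y \right)} = -4 - 16 Y$ ($l{\left(Y \right)} = - 16 Y - 4 = -4 - 16 Y$)
$y{\left(T,r \right)} = -4 - 16 T + 15 r$ ($y{\left(T,r \right)} = \left(-4 - 16 \left(T - r\right)\right) - r = \left(-4 - \left(- 16 r + 16 T\right)\right) - r = \left(-4 - 16 T + 16 r\right) - r = -4 - 16 T + 15 r$)
$F{\left(1 \right)} y{\left(-1,0 \right)} 12 = 5 \left(-4 - -16 + 15 \cdot 0\right) 12 = 5 \left(-4 + 16 + 0\right) 12 = 5 \cdot 12 \cdot 12 = 60 \cdot 12 = 720$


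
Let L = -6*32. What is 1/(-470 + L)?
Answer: -1/662 ≈ -0.0015106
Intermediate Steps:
L = -192
1/(-470 + L) = 1/(-470 - 192) = 1/(-662) = -1/662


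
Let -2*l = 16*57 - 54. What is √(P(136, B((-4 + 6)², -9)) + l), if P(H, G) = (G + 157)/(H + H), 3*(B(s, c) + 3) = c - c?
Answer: I*√1981078/68 ≈ 20.699*I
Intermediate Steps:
B(s, c) = -3 (B(s, c) = -3 + (c - c)/3 = -3 + (⅓)*0 = -3 + 0 = -3)
P(H, G) = (157 + G)/(2*H) (P(H, G) = (157 + G)/((2*H)) = (157 + G)*(1/(2*H)) = (157 + G)/(2*H))
l = -429 (l = -(16*57 - 54)/2 = -(912 - 54)/2 = -½*858 = -429)
√(P(136, B((-4 + 6)², -9)) + l) = √((½)*(157 - 3)/136 - 429) = √((½)*(1/136)*154 - 429) = √(77/136 - 429) = √(-58267/136) = I*√1981078/68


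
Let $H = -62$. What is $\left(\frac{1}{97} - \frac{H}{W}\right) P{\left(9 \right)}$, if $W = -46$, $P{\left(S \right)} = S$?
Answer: $- \frac{26856}{2231} \approx -12.038$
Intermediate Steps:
$\left(\frac{1}{97} - \frac{H}{W}\right) P{\left(9 \right)} = \left(\frac{1}{97} - - \frac{62}{-46}\right) 9 = \left(\frac{1}{97} - \left(-62\right) \left(- \frac{1}{46}\right)\right) 9 = \left(\frac{1}{97} - \frac{31}{23}\right) 9 = \left(- \frac{2984}{2231}\right) 9 = - \frac{26856}{2231}$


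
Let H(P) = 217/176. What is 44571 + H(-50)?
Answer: 7844713/176 ≈ 44572.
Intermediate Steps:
H(P) = 217/176 (H(P) = 217*(1/176) = 217/176)
44571 + H(-50) = 44571 + 217/176 = 7844713/176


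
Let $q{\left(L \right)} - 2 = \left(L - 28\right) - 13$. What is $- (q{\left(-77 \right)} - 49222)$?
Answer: $49338$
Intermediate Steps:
$q{\left(L \right)} = -39 + L$ ($q{\left(L \right)} = 2 + \left(\left(L - 28\right) - 13\right) = 2 + \left(\left(-28 + L\right) - 13\right) = 2 + \left(-41 + L\right) = -39 + L$)
$- (q{\left(-77 \right)} - 49222) = - (\left(-39 - 77\right) - 49222) = - (-116 - 49222) = \left(-1\right) \left(-49338\right) = 49338$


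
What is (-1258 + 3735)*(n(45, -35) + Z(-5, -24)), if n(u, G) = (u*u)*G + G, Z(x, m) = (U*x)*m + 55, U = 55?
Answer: -159159635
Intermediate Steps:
Z(x, m) = 55 + 55*m*x (Z(x, m) = (55*x)*m + 55 = 55*m*x + 55 = 55 + 55*m*x)
n(u, G) = G + G*u² (n(u, G) = u²*G + G = G*u² + G = G + G*u²)
(-1258 + 3735)*(n(45, -35) + Z(-5, -24)) = (-1258 + 3735)*(-35*(1 + 45²) + (55 + 55*(-24)*(-5))) = 2477*(-35*(1 + 2025) + (55 + 6600)) = 2477*(-35*2026 + 6655) = 2477*(-70910 + 6655) = 2477*(-64255) = -159159635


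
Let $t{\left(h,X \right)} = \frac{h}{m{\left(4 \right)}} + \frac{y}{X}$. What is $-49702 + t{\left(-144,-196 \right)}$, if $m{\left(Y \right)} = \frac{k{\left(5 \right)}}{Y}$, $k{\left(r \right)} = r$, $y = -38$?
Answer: $- \frac{24410333}{490} \approx -49817.0$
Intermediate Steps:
$m{\left(Y \right)} = \frac{5}{Y}$
$t{\left(h,X \right)} = - \frac{38}{X} + \frac{4 h}{5}$ ($t{\left(h,X \right)} = \frac{h}{5 \cdot \frac{1}{4}} - \frac{38}{X} = \frac{h}{\frac{5}{4}} - \frac{38}{X} = h \frac{4}{5} - \frac{38}{X} = \frac{4 h}{5} - \frac{38}{X} = - \frac{38}{X} + \frac{4 h}{5}$)
$-49702 + t{\left(-144,-196 \right)} = -49702 - \left(\frac{576}{5} + \frac{38}{-196}\right) = -49702 - \frac{56353}{490} = - \frac{24410333}{490}$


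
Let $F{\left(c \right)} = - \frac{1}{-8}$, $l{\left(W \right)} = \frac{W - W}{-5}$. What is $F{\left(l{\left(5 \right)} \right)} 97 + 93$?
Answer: $\frac{841}{8} \approx 105.13$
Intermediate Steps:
$l{\left(W \right)} = 0$ ($l{\left(W \right)} = 0 \left(- \frac{1}{5}\right) = 0$)
$F{\left(c \right)} = \frac{1}{8}$ ($F{\left(c \right)} = \left(-1\right) \left(- \frac{1}{8}\right) = \frac{1}{8}$)
$F{\left(l{\left(5 \right)} \right)} 97 + 93 = \frac{1}{8} \cdot 97 + 93 = \frac{97}{8} + 93 = \frac{841}{8}$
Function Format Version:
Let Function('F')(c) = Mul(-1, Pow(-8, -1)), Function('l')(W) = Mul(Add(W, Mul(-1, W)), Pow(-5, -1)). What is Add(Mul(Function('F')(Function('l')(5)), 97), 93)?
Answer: Rational(841, 8) ≈ 105.13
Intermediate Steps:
Function('l')(W) = 0 (Function('l')(W) = Mul(0, Rational(-1, 5)) = 0)
Function('F')(c) = Rational(1, 8) (Function('F')(c) = Mul(-1, Rational(-1, 8)) = Rational(1, 8))
Add(Mul(Function('F')(Function('l')(5)), 97), 93) = Add(Mul(Rational(1, 8), 97), 93) = Add(Rational(97, 8), 93) = Rational(841, 8)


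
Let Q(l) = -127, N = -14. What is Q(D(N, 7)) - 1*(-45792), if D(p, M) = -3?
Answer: 45665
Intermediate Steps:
Q(D(N, 7)) - 1*(-45792) = -127 - 1*(-45792) = -127 + 45792 = 45665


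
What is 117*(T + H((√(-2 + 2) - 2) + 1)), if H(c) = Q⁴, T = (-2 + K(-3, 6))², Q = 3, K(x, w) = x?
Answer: 12402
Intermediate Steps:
T = 25 (T = (-2 - 3)² = (-5)² = 25)
H(c) = 81 (H(c) = 3⁴ = 81)
117*(T + H((√(-2 + 2) - 2) + 1)) = 117*(25 + 81) = 117*106 = 12402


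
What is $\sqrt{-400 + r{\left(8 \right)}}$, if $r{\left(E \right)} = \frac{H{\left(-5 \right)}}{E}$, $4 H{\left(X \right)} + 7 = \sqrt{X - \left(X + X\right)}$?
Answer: $\frac{\sqrt{-25614 + 2 \sqrt{5}}}{8} \approx 20.004 i$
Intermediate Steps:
$H{\left(X \right)} = - \frac{7}{4} + \frac{\sqrt{- X}}{4}$ ($H{\left(X \right)} = - \frac{7}{4} + \frac{\sqrt{X - \left(X + X\right)}}{4} = - \frac{7}{4} + \frac{\sqrt{X - 2 X}}{4} = - \frac{7}{4} + \frac{\sqrt{- X}}{4}$)
$r{\left(E \right)} = \frac{- \frac{7}{4} + \frac{\sqrt{5}}{4}}{E}$ ($r{\left(E \right)} = \frac{- \frac{7}{4} + \frac{\sqrt{\left(-1\right) \left(-5\right)}}{4}}{E} = \frac{- \frac{7}{4} + \frac{\sqrt{5}}{4}}{E}$)
$\sqrt{-400 + r{\left(8 \right)}} = \sqrt{-400 + \frac{-7 + \sqrt{5}}{4 \cdot 8}} = \sqrt{-400 + \frac{1}{4} \cdot \frac{1}{8} \left(-7 + \sqrt{5}\right)} = \sqrt{-400 - \left(\frac{7}{32} - \frac{\sqrt{5}}{32}\right)} = \sqrt{- \frac{12807}{32} + \frac{\sqrt{5}}{32}}$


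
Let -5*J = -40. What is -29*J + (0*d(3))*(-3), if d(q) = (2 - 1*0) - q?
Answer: -232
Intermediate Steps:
d(q) = 2 - q (d(q) = (2 + 0) - q = 2 - q)
J = 8 (J = -1/5*(-40) = 8)
-29*J + (0*d(3))*(-3) = -29*8 + (0*(2 - 1*3))*(-3) = -232 + (0*(2 - 3))*(-3) = -232 + (0*(-1))*(-3) = -232 + 0*(-3) = -232 + 0 = -232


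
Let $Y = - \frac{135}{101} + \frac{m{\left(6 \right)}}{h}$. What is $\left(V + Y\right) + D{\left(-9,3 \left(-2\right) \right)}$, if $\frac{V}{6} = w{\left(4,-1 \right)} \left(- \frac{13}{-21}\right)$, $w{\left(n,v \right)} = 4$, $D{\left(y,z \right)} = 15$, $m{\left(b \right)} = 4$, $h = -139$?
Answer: $\frac{2799968}{98273} \approx 28.492$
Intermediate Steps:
$Y = - \frac{19169}{14039}$ ($Y = - \frac{135}{101} + \frac{4}{-139} = \left(-135\right) \frac{1}{101} + 4 \left(- \frac{1}{139}\right) = - \frac{135}{101} - \frac{4}{139} = - \frac{19169}{14039} \approx -1.3654$)
$V = \frac{104}{7}$ ($V = 6 \cdot 4 \left(- \frac{13}{-21}\right) = 6 \cdot 4 \left(\left(-13\right) \left(- \frac{1}{21}\right)\right) = 6 \cdot 4 \cdot \frac{13}{21} = 6 \cdot \frac{52}{21} = \frac{104}{7} \approx 14.857$)
$\left(V + Y\right) + D{\left(-9,3 \left(-2\right) \right)} = \left(\frac{104}{7} - \frac{19169}{14039}\right) + 15 = \frac{1325873}{98273} + 15 = \frac{2799968}{98273}$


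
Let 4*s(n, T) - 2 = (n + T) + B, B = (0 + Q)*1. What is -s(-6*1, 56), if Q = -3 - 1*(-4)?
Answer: -53/4 ≈ -13.250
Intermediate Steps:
Q = 1 (Q = -3 + 4 = 1)
B = 1 (B = (0 + 1)*1 = 1*1 = 1)
s(n, T) = ¾ + T/4 + n/4 (s(n, T) = ½ + ((n + T) + 1)/4 = ½ + ((T + n) + 1)/4 = ½ + (1 + T + n)/4 = ½ + (¼ + T/4 + n/4) = ¾ + T/4 + n/4)
-s(-6*1, 56) = -(¾ + (¼)*56 + (-6*1)/4) = -(¾ + 14 + (¼)*(-6)) = -(¾ + 14 - 3/2) = -1*53/4 = -53/4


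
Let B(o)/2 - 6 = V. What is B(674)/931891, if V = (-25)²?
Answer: 1262/931891 ≈ 0.0013542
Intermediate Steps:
V = 625
B(o) = 1262 (B(o) = 12 + 2*625 = 12 + 1250 = 1262)
B(674)/931891 = 1262/931891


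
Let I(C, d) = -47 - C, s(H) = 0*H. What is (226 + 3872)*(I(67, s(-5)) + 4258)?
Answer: 16982112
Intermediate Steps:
s(H) = 0
(226 + 3872)*(I(67, s(-5)) + 4258) = (226 + 3872)*((-47 - 1*67) + 4258) = 4098*((-47 - 67) + 4258) = 4098*(-114 + 4258) = 4098*4144 = 16982112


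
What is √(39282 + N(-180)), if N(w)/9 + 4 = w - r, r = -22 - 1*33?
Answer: √38121 ≈ 195.25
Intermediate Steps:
r = -55 (r = -22 - 33 = -55)
N(w) = 459 + 9*w (N(w) = -36 + 9*(w - 1*(-55)) = -36 + 9*(w + 55) = -36 + 9*(55 + w) = -36 + (495 + 9*w) = 459 + 9*w)
√(39282 + N(-180)) = √(39282 + (459 + 9*(-180))) = √(39282 + (459 - 1620)) = √(39282 - 1161) = √38121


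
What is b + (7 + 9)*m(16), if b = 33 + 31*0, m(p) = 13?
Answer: 241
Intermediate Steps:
b = 33 (b = 33 + 0 = 33)
b + (7 + 9)*m(16) = 33 + (7 + 9)*13 = 33 + 16*13 = 33 + 208 = 241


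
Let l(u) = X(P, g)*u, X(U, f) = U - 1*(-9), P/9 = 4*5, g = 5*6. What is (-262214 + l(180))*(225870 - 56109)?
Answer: -38738441634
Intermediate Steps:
g = 30
P = 180 (P = 9*(4*5) = 9*20 = 180)
X(U, f) = 9 + U (X(U, f) = U + 9 = 9 + U)
l(u) = 189*u (l(u) = (9 + 180)*u = 189*u)
(-262214 + l(180))*(225870 - 56109) = (-262214 + 189*180)*(225870 - 56109) = (-262214 + 34020)*169761 = -228194*169761 = -38738441634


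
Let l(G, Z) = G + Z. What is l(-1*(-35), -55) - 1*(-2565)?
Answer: 2545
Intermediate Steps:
l(-1*(-35), -55) - 1*(-2565) = (-1*(-35) - 55) - 1*(-2565) = (35 - 55) + 2565 = -20 + 2565 = 2545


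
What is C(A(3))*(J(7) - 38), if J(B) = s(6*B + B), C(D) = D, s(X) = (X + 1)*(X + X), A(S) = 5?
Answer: 24310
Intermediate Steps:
s(X) = 2*X*(1 + X) (s(X) = (1 + X)*(2*X) = 2*X*(1 + X))
J(B) = 14*B*(1 + 7*B) (J(B) = 2*(6*B + B)*(1 + (6*B + B)) = 2*(7*B)*(1 + 7*B) = 14*B*(1 + 7*B))
C(A(3))*(J(7) - 38) = 5*(14*7*(1 + 7*7) - 38) = 5*(14*7*(1 + 49) - 38) = 5*(14*7*50 - 38) = 5*(4900 - 38) = 5*4862 = 24310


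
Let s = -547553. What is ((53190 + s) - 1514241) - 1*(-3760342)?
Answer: 1751738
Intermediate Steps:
((53190 + s) - 1514241) - 1*(-3760342) = ((53190 - 547553) - 1514241) - 1*(-3760342) = (-494363 - 1514241) + 3760342 = -2008604 + 3760342 = 1751738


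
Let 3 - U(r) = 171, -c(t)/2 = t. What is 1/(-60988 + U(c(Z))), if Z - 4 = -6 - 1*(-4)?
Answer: -1/61156 ≈ -1.6352e-5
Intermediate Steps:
Z = 2 (Z = 4 + (-6 - 1*(-4)) = 4 + (-6 + 4) = 4 - 2 = 2)
c(t) = -2*t
U(r) = -168 (U(r) = 3 - 1*171 = 3 - 171 = -168)
1/(-60988 + U(c(Z))) = 1/(-60988 - 168) = 1/(-61156) = -1/61156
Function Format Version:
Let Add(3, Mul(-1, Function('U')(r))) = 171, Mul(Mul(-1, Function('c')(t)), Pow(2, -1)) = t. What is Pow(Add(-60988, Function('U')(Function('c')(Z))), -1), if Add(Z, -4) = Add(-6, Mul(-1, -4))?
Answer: Rational(-1, 61156) ≈ -1.6352e-5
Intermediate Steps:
Z = 2 (Z = Add(4, Add(-6, Mul(-1, -4))) = Add(4, Add(-6, 4)) = Add(4, -2) = 2)
Function('c')(t) = Mul(-2, t)
Function('U')(r) = -168 (Function('U')(r) = Add(3, Mul(-1, 171)) = Add(3, -171) = -168)
Pow(Add(-60988, Function('U')(Function('c')(Z))), -1) = Pow(Add(-60988, -168), -1) = Pow(-61156, -1) = Rational(-1, 61156)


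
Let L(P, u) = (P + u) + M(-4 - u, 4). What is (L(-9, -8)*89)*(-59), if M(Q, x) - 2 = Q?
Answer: 57761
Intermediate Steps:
M(Q, x) = 2 + Q
L(P, u) = -2 + P (L(P, u) = (P + u) + (2 + (-4 - u)) = (P + u) + (-2 - u) = -2 + P)
(L(-9, -8)*89)*(-59) = ((-2 - 9)*89)*(-59) = -11*89*(-59) = -979*(-59) = 57761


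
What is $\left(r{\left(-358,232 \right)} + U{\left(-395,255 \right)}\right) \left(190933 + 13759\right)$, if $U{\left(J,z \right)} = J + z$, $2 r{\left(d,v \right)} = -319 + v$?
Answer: $-37560982$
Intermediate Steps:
$r{\left(d,v \right)} = - \frac{319}{2} + \frac{v}{2}$ ($r{\left(d,v \right)} = \frac{-319 + v}{2} = - \frac{319}{2} + \frac{v}{2}$)
$\left(r{\left(-358,232 \right)} + U{\left(-395,255 \right)}\right) \left(190933 + 13759\right) = \left(\left(- \frac{319}{2} + \frac{1}{2} \cdot 232\right) + \left(-395 + 255\right)\right) \left(190933 + 13759\right) = \left(\left(- \frac{319}{2} + 116\right) - 140\right) 204692 = \left(- \frac{87}{2} - 140\right) 204692 = \left(- \frac{367}{2}\right) 204692 = -37560982$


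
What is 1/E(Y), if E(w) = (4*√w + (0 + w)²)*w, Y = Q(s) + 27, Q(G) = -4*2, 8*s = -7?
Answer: 1/6843 - 4*√19/2470323 ≈ 0.00013908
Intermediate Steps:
s = -7/8 (s = (⅛)*(-7) = -7/8 ≈ -0.87500)
Q(G) = -8
Y = 19 (Y = -8 + 27 = 19)
E(w) = w*(w² + 4*√w) (E(w) = (4*√w + w²)*w = (w² + 4*√w)*w = w*(w² + 4*√w))
1/E(Y) = 1/(19³ + 4*19^(3/2)) = 1/(6859 + 4*(19*√19)) = 1/(6859 + 76*√19)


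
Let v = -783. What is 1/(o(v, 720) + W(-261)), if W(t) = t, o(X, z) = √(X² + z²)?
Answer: 29/118152 + √13969/118152 ≈ 0.0012458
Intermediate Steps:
1/(o(v, 720) + W(-261)) = 1/(√((-783)² + 720²) - 261) = 1/(√(613089 + 518400) - 261) = 1/(√1131489 - 261) = 1/(9*√13969 - 261) = 1/(-261 + 9*√13969)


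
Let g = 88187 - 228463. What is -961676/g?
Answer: 240419/35069 ≈ 6.8556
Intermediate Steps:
g = -140276
-961676/g = -961676/(-140276) = -961676*(-1/140276) = 240419/35069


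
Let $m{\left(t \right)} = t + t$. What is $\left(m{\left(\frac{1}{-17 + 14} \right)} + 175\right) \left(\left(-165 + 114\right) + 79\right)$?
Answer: $\frac{14644}{3} \approx 4881.3$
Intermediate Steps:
$m{\left(t \right)} = 2 t$
$\left(m{\left(\frac{1}{-17 + 14} \right)} + 175\right) \left(\left(-165 + 114\right) + 79\right) = \left(\frac{2}{-17 + 14} + 175\right) \left(\left(-165 + 114\right) + 79\right) = \left(\frac{2}{-3} + 175\right) \left(-51 + 79\right) = \left(2 \left(- \frac{1}{3}\right) + 175\right) 28 = \left(- \frac{2}{3} + 175\right) 28 = \frac{523}{3} \cdot 28 = \frac{14644}{3}$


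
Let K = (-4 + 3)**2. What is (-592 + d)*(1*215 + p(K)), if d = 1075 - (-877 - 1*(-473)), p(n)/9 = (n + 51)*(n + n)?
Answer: 1020937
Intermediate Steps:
K = 1 (K = (-1)**2 = 1)
p(n) = 18*n*(51 + n) (p(n) = 9*((n + 51)*(n + n)) = 9*((51 + n)*(2*n)) = 9*(2*n*(51 + n)) = 18*n*(51 + n))
d = 1479 (d = 1075 - (-877 + 473) = 1075 - 1*(-404) = 1075 + 404 = 1479)
(-592 + d)*(1*215 + p(K)) = (-592 + 1479)*(1*215 + 18*1*(51 + 1)) = 887*(215 + 18*1*52) = 887*(215 + 936) = 887*1151 = 1020937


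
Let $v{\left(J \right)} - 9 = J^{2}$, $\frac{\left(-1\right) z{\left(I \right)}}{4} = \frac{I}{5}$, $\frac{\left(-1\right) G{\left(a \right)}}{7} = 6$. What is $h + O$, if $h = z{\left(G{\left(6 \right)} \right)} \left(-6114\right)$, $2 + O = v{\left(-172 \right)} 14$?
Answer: $\frac{1044348}{5} \approx 2.0887 \cdot 10^{5}$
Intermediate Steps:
$G{\left(a \right)} = -42$ ($G{\left(a \right)} = \left(-7\right) 6 = -42$)
$z{\left(I \right)} = - \frac{4 I}{5}$ ($z{\left(I \right)} = - 4 \frac{I}{5} = - \frac{4 I}{5}$)
$v{\left(J \right)} = 9 + J^{2}$
$O = 414300$ ($O = -2 + \left(9 + \left(-172\right)^{2}\right) 14 = -2 + \left(9 + 29584\right) 14 = -2 + 29593 \cdot 14 = -2 + 414302 = 414300$)
$h = - \frac{1027152}{5}$ ($h = \left(- \frac{4}{5}\right) \left(-42\right) \left(-6114\right) = \frac{168}{5} \left(-6114\right) = - \frac{1027152}{5} \approx -2.0543 \cdot 10^{5}$)
$h + O = - \frac{1027152}{5} + 414300 = \frac{1044348}{5}$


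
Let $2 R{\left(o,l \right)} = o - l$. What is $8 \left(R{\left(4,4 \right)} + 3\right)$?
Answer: $24$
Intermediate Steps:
$R{\left(o,l \right)} = \frac{o}{2} - \frac{l}{2}$ ($R{\left(o,l \right)} = \frac{o - l}{2} = \frac{o}{2} - \frac{l}{2}$)
$8 \left(R{\left(4,4 \right)} + 3\right) = 8 \left(\left(\frac{1}{2} \cdot 4 - 2\right) + 3\right) = 8 \left(\left(2 - 2\right) + 3\right) = 8 \left(0 + 3\right) = 8 \cdot 3 = 24$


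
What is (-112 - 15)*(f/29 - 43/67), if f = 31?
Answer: -105410/1943 ≈ -54.251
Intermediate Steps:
(-112 - 15)*(f/29 - 43/67) = (-112 - 15)*(31/29 - 43/67) = -127*(31*(1/29) - 43*1/67) = -127*(31/29 - 43/67) = -127*830/1943 = -105410/1943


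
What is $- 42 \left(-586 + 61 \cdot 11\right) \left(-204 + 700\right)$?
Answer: $-1770720$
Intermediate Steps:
$- 42 \left(-586 + 61 \cdot 11\right) \left(-204 + 700\right) = - 42 \left(-586 + 671\right) 496 = - 42 \cdot 85 \cdot 496 = \left(-42\right) 42160 = -1770720$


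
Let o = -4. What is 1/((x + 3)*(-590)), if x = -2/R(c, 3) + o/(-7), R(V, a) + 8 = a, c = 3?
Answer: -7/16402 ≈ -0.00042678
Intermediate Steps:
R(V, a) = -8 + a
x = 34/35 (x = -2/(-8 + 3) - 4/(-7) = -2/(-5) - 4*(-1/7) = -2*(-1/5) + 4/7 = 2/5 + 4/7 = 34/35 ≈ 0.97143)
1/((x + 3)*(-590)) = 1/((34/35 + 3)*(-590)) = -1/590/(139/35) = (35/139)*(-1/590) = -7/16402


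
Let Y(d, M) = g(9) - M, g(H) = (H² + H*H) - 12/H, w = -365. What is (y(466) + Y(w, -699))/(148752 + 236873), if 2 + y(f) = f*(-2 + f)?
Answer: 130249/231375 ≈ 0.56293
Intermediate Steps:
g(H) = -12/H + 2*H² (g(H) = (H² + H²) - 12/H = 2*H² - 12/H = -12/H + 2*H²)
y(f) = -2 + f*(-2 + f)
Y(d, M) = 482/3 - M (Y(d, M) = 2*(-6 + 9³)/9 - M = 2*(⅑)*(-6 + 729) - M = 2*(⅑)*723 - M = 482/3 - M)
(y(466) + Y(w, -699))/(148752 + 236873) = ((-2 + 466² - 2*466) + (482/3 - 1*(-699)))/(148752 + 236873) = ((-2 + 217156 - 932) + (482/3 + 699))/385625 = (216222 + 2579/3)*(1/385625) = (651245/3)*(1/385625) = 130249/231375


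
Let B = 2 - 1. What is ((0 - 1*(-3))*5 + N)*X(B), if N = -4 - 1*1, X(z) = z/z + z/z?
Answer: 20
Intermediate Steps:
B = 1
X(z) = 2 (X(z) = 1 + 1 = 2)
N = -5 (N = -4 - 1 = -5)
((0 - 1*(-3))*5 + N)*X(B) = ((0 - 1*(-3))*5 - 5)*2 = ((0 + 3)*5 - 5)*2 = (3*5 - 5)*2 = (15 - 5)*2 = 10*2 = 20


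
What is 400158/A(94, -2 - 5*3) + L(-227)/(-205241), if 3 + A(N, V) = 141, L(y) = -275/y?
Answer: 3107207322626/1071563261 ≈ 2899.7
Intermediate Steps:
A(N, V) = 138 (A(N, V) = -3 + 141 = 138)
400158/A(94, -2 - 5*3) + L(-227)/(-205241) = 400158/138 - 275/(-227)/(-205241) = 400158*(1/138) - 275*(-1/227)*(-1/205241) = 66693/23 + (275/227)*(-1/205241) = 66693/23 - 275/46589707 = 3107207322626/1071563261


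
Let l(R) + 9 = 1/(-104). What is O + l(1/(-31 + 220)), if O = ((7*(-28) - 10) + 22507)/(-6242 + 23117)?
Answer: -13492571/1755000 ≈ -7.6881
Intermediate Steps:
l(R) = -937/104 (l(R) = -9 + 1/(-104) = -9 - 1/104 = -937/104)
O = 22301/16875 (O = ((-196 - 10) + 22507)/16875 = (-206 + 22507)*(1/16875) = 22301*(1/16875) = 22301/16875 ≈ 1.3215)
O + l(1/(-31 + 220)) = 22301/16875 - 937/104 = -13492571/1755000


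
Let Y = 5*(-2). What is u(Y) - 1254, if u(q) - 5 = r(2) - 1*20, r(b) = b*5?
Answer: -1259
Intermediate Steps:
r(b) = 5*b
Y = -10
u(q) = -5 (u(q) = 5 + (5*2 - 1*20) = 5 + (10 - 20) = 5 - 10 = -5)
u(Y) - 1254 = -5 - 1254 = -1259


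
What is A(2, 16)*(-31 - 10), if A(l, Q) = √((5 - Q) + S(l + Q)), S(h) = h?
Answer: -41*√7 ≈ -108.48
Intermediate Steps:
A(l, Q) = √(5 + l) (A(l, Q) = √((5 - Q) + (l + Q)) = √((5 - Q) + (Q + l)) = √(5 + l))
A(2, 16)*(-31 - 10) = √(5 + 2)*(-31 - 10) = √7*(-41) = -41*√7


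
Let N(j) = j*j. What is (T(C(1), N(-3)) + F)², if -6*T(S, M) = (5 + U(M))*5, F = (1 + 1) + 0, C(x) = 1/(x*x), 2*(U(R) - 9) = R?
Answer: 25921/144 ≈ 180.01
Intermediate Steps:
U(R) = 9 + R/2
N(j) = j²
C(x) = x⁻² (C(x) = 1/(x²) = x⁻²)
F = 2 (F = 2 + 0 = 2)
T(S, M) = -35/3 - 5*M/12 (T(S, M) = -(5 + (9 + M/2))*5/6 = -(14 + M/2)*5/6 = -(70 + 5*M/2)/6 = -35/3 - 5*M/12)
(T(C(1), N(-3)) + F)² = ((-35/3 - 5/12*(-3)²) + 2)² = ((-35/3 - 5/12*9) + 2)² = ((-35/3 - 15/4) + 2)² = (-185/12 + 2)² = (-161/12)² = 25921/144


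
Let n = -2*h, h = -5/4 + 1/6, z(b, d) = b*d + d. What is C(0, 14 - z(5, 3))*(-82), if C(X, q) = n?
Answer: -533/3 ≈ -177.67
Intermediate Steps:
z(b, d) = d + b*d
h = -13/12 (h = -5*¼ + 1*(⅙) = -5/4 + ⅙ = -13/12 ≈ -1.0833)
n = 13/6 (n = -2*(-13/12) = 13/6 ≈ 2.1667)
C(X, q) = 13/6
C(0, 14 - z(5, 3))*(-82) = (13/6)*(-82) = -533/3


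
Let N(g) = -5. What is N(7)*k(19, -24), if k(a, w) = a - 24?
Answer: 25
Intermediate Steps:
k(a, w) = -24 + a
N(7)*k(19, -24) = -5*(-24 + 19) = -5*(-5) = 25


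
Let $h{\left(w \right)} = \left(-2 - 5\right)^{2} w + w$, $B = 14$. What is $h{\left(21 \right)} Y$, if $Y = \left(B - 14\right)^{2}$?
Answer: $0$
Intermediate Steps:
$Y = 0$ ($Y = \left(14 - 14\right)^{2} = 0^{2} = 0$)
$h{\left(w \right)} = 50 w$ ($h{\left(w \right)} = \left(-7\right)^{2} w + w = 49 w + w = 50 w$)
$h{\left(21 \right)} Y = 50 \cdot 21 \cdot 0 = 1050 \cdot 0 = 0$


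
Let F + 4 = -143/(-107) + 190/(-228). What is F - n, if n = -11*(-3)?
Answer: -23431/642 ≈ -36.497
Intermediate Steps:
F = -2245/642 (F = -4 + (-143/(-107) + 190/(-228)) = -4 + (-143*(-1/107) + 190*(-1/228)) = -4 + (143/107 - ⅚) = -4 + 323/642 = -2245/642 ≈ -3.4969)
n = 33
F - n = -2245/642 - 1*33 = -2245/642 - 33 = -23431/642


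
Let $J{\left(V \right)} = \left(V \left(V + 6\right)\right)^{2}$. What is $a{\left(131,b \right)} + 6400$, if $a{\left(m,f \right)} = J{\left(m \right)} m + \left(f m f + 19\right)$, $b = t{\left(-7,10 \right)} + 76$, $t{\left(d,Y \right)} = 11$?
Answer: $42195417937$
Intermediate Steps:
$J{\left(V \right)} = V^{2} \left(6 + V\right)^{2}$ ($J{\left(V \right)} = \left(V \left(6 + V\right)\right)^{2} = V^{2} \left(6 + V\right)^{2}$)
$b = 87$ ($b = 11 + 76 = 87$)
$a{\left(m,f \right)} = 19 + m f^{2} + m^{3} \left(6 + m\right)^{2}$ ($a{\left(m,f \right)} = m^{2} \left(6 + m\right)^{2} m + \left(f m f + 19\right) = m^{3} \left(6 + m\right)^{2} + \left(m f^{2} + 19\right) = m^{3} \left(6 + m\right)^{2} + \left(19 + m f^{2}\right) = 19 + m f^{2} + m^{3} \left(6 + m\right)^{2}$)
$a{\left(131,b \right)} + 6400 = \left(19 + 131 \cdot 87^{2} + 131^{3} \left(6 + 131\right)^{2}\right) + 6400 = \left(19 + 131 \cdot 7569 + 2248091 \cdot 137^{2}\right) + 6400 = \left(19 + 991539 + 2248091 \cdot 18769\right) + 6400 = \left(19 + 991539 + 42194419979\right) + 6400 = 42195411537 + 6400 = 42195417937$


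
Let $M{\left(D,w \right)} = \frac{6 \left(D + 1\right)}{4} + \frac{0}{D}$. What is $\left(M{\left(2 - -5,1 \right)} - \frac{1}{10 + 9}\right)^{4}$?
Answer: $\frac{2655237841}{130321} \approx 20375.0$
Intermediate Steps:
$M{\left(D,w \right)} = \frac{3}{2} + \frac{3 D}{2}$ ($M{\left(D,w \right)} = 6 \left(1 + D\right) \frac{1}{4} + 0 = \left(6 + 6 D\right) \frac{1}{4} + 0 = \left(\frac{3}{2} + \frac{3 D}{2}\right) + 0 = \frac{3}{2} + \frac{3 D}{2}$)
$\left(M{\left(2 - -5,1 \right)} - \frac{1}{10 + 9}\right)^{4} = \left(\left(\frac{3}{2} + \frac{3 \left(2 - -5\right)}{2}\right) - \frac{1}{10 + 9}\right)^{4} = \left(\left(\frac{3}{2} + \frac{3 \left(2 + 5\right)}{2}\right) - \frac{1}{19}\right)^{4} = \left(\left(\frac{3}{2} + \frac{3}{2} \cdot 7\right) - \frac{1}{19}\right)^{4} = \left(\left(\frac{3}{2} + \frac{21}{2}\right) - \frac{1}{19}\right)^{4} = \left(12 - \frac{1}{19}\right)^{4} = \left(\frac{227}{19}\right)^{4} = \frac{2655237841}{130321}$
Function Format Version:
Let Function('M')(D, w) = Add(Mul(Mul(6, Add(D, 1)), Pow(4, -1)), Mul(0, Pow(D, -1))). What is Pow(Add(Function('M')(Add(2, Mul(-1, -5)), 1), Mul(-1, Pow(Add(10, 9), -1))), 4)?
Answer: Rational(2655237841, 130321) ≈ 20375.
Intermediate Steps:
Function('M')(D, w) = Add(Rational(3, 2), Mul(Rational(3, 2), D)) (Function('M')(D, w) = Add(Mul(Mul(6, Add(1, D)), Rational(1, 4)), 0) = Add(Mul(Add(6, Mul(6, D)), Rational(1, 4)), 0) = Add(Add(Rational(3, 2), Mul(Rational(3, 2), D)), 0) = Add(Rational(3, 2), Mul(Rational(3, 2), D)))
Pow(Add(Function('M')(Add(2, Mul(-1, -5)), 1), Mul(-1, Pow(Add(10, 9), -1))), 4) = Pow(Add(Add(Rational(3, 2), Mul(Rational(3, 2), Add(2, Mul(-1, -5)))), Mul(-1, Pow(Add(10, 9), -1))), 4) = Pow(Add(Add(Rational(3, 2), Mul(Rational(3, 2), Add(2, 5))), Mul(-1, Pow(19, -1))), 4) = Pow(Add(Add(Rational(3, 2), Mul(Rational(3, 2), 7)), Mul(-1, Rational(1, 19))), 4) = Pow(Add(Add(Rational(3, 2), Rational(21, 2)), Rational(-1, 19)), 4) = Pow(Add(12, Rational(-1, 19)), 4) = Pow(Rational(227, 19), 4) = Rational(2655237841, 130321)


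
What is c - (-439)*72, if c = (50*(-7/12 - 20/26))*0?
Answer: 31608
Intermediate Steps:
c = 0 (c = (50*(-7*1/12 - 20*1/26))*0 = (50*(-7/12 - 10/13))*0 = (50*(-211/156))*0 = -5275/78*0 = 0)
c - (-439)*72 = 0 - (-439)*72 = 0 - 1*(-31608) = 0 + 31608 = 31608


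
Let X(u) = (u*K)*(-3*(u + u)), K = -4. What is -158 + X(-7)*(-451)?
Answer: -530534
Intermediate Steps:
X(u) = 24*u² (X(u) = (u*(-4))*(-3*(u + u)) = (-4*u)*(-6*u) = 24*u²)
-158 + X(-7)*(-451) = -158 + (24*(-7)²)*(-451) = -158 + (24*49)*(-451) = -158 + 1176*(-451) = -158 - 530376 = -530534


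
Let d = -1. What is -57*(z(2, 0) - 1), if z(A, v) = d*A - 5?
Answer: 456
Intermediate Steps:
z(A, v) = -5 - A (z(A, v) = -A - 5 = -5 - A)
-57*(z(2, 0) - 1) = -57*((-5 - 1*2) - 1) = -57*((-5 - 2) - 1) = -57*(-7 - 1) = -57*(-8) = 456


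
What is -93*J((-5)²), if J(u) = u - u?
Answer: 0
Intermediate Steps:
J(u) = 0
-93*J((-5)²) = -93*0 = 0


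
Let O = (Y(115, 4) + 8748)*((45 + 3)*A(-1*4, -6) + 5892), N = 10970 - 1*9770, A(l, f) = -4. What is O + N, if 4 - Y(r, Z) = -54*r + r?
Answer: 84629100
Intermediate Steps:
Y(r, Z) = 4 + 53*r (Y(r, Z) = 4 - (-54*r + r) = 4 - (-53)*r = 4 + 53*r)
N = 1200 (N = 10970 - 9770 = 1200)
O = 84627900 (O = ((4 + 53*115) + 8748)*((45 + 3)*(-4) + 5892) = ((4 + 6095) + 8748)*(48*(-4) + 5892) = (6099 + 8748)*(-192 + 5892) = 14847*5700 = 84627900)
O + N = 84627900 + 1200 = 84629100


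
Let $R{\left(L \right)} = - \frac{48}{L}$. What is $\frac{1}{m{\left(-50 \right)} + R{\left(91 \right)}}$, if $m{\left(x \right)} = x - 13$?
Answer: $- \frac{91}{5781} \approx -0.015741$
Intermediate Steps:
$m{\left(x \right)} = -13 + x$ ($m{\left(x \right)} = x - 13 = -13 + x$)
$\frac{1}{m{\left(-50 \right)} + R{\left(91 \right)}} = \frac{1}{\left(-13 - 50\right) - \frac{48}{91}} = \frac{1}{-63 - \frac{48}{91}} = \frac{1}{- \frac{5781}{91}} = - \frac{91}{5781}$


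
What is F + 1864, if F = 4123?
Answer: 5987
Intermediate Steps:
F + 1864 = 4123 + 1864 = 5987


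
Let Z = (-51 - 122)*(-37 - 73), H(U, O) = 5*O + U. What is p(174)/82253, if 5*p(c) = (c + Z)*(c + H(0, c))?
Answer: 20048976/411265 ≈ 48.750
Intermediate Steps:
H(U, O) = U + 5*O
Z = 19030 (Z = -173*(-110) = 19030)
p(c) = 6*c*(19030 + c)/5 (p(c) = ((c + 19030)*(c + (0 + 5*c)))/5 = ((19030 + c)*(c + 5*c))/5 = ((19030 + c)*(6*c))/5 = (6*c*(19030 + c))/5 = 6*c*(19030 + c)/5)
p(174)/82253 = ((6/5)*174*(19030 + 174))/82253 = ((6/5)*174*19204)*(1/82253) = (20048976/5)*(1/82253) = 20048976/411265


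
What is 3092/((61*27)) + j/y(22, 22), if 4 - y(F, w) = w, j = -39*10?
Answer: 38777/1647 ≈ 23.544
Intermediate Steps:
j = -390
y(F, w) = 4 - w
3092/((61*27)) + j/y(22, 22) = 3092/((61*27)) - 390/(4 - 1*22) = 3092/1647 - 390/(4 - 22) = 3092*(1/1647) - 390/(-18) = 3092/1647 - 390*(-1/18) = 3092/1647 + 65/3 = 38777/1647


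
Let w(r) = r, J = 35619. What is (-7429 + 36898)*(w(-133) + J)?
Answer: 1045736934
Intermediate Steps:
(-7429 + 36898)*(w(-133) + J) = (-7429 + 36898)*(-133 + 35619) = 29469*35486 = 1045736934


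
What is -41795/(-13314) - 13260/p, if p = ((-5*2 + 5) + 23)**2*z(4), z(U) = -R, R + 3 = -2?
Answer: -604643/119826 ≈ -5.0460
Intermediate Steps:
R = -5 (R = -3 - 2 = -5)
z(U) = 5 (z(U) = -1*(-5) = 5)
p = 1620 (p = ((-5*2 + 5) + 23)**2*5 = ((-10 + 5) + 23)**2*5 = (-5 + 23)**2*5 = 18**2*5 = 324*5 = 1620)
-41795/(-13314) - 13260/p = -41795/(-13314) - 13260/1620 = -41795*(-1/13314) - 13260*1/1620 = 41795/13314 - 221/27 = -604643/119826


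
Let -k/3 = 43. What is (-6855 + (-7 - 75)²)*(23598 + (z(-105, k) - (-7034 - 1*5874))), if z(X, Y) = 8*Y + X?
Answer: -4633339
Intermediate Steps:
k = -129 (k = -3*43 = -129)
z(X, Y) = X + 8*Y
(-6855 + (-7 - 75)²)*(23598 + (z(-105, k) - (-7034 - 1*5874))) = (-6855 + (-7 - 75)²)*(23598 + ((-105 + 8*(-129)) - (-7034 - 1*5874))) = (-6855 + (-82)²)*(23598 + ((-105 - 1032) - (-7034 - 5874))) = (-6855 + 6724)*(23598 + (-1137 - 1*(-12908))) = -131*(23598 + (-1137 + 12908)) = -131*(23598 + 11771) = -131*35369 = -4633339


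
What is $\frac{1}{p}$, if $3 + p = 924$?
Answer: $\frac{1}{921} \approx 0.0010858$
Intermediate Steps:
$p = 921$ ($p = -3 + 924 = 921$)
$\frac{1}{p} = \frac{1}{921}$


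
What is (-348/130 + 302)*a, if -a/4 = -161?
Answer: 12529664/65 ≈ 1.9276e+5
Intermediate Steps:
a = 644 (a = -4*(-161) = 644)
(-348/130 + 302)*a = (-348/130 + 302)*644 = (-348*1/130 + 302)*644 = (-174/65 + 302)*644 = (19456/65)*644 = 12529664/65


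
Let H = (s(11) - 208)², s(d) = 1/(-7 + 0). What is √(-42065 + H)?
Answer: 4*√3854/7 ≈ 35.475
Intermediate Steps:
s(d) = -⅐ (s(d) = 1/(-7) = -⅐)
H = 2122849/49 (H = (-⅐ - 208)² = (-1457/7)² = 2122849/49 ≈ 43323.)
√(-42065 + H) = √(-42065 + 2122849/49) = √(61664/49) = 4*√3854/7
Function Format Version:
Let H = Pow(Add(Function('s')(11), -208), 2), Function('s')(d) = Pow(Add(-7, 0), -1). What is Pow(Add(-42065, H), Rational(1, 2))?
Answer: Mul(Rational(4, 7), Pow(3854, Rational(1, 2))) ≈ 35.475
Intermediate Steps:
Function('s')(d) = Rational(-1, 7) (Function('s')(d) = Pow(-7, -1) = Rational(-1, 7))
H = Rational(2122849, 49) (H = Pow(Add(Rational(-1, 7), -208), 2) = Pow(Rational(-1457, 7), 2) = Rational(2122849, 49) ≈ 43323.)
Pow(Add(-42065, H), Rational(1, 2)) = Pow(Add(-42065, Rational(2122849, 49)), Rational(1, 2)) = Pow(Rational(61664, 49), Rational(1, 2)) = Mul(Rational(4, 7), Pow(3854, Rational(1, 2)))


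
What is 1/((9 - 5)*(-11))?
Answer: -1/44 ≈ -0.022727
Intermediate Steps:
1/((9 - 5)*(-11)) = 1/(4*(-11)) = 1/(-44) = -1/44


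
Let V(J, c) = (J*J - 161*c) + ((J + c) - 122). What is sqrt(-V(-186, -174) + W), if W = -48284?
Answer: 6*I*sqrt(3067) ≈ 332.28*I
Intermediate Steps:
V(J, c) = -122 + J + J**2 - 160*c (V(J, c) = (J**2 - 161*c) + (-122 + J + c) = -122 + J + J**2 - 160*c)
sqrt(-V(-186, -174) + W) = sqrt(-(-122 - 186 + (-186)**2 - 160*(-174)) - 48284) = sqrt(-(-122 - 186 + 34596 + 27840) - 48284) = sqrt(-1*62128 - 48284) = sqrt(-62128 - 48284) = sqrt(-110412) = 6*I*sqrt(3067)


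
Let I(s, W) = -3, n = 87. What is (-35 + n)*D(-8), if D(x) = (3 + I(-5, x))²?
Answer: 0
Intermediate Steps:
D(x) = 0 (D(x) = (3 - 3)² = 0² = 0)
(-35 + n)*D(-8) = (-35 + 87)*0 = 52*0 = 0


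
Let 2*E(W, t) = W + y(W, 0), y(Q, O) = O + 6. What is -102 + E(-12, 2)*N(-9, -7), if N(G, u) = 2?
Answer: -108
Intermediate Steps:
y(Q, O) = 6 + O
E(W, t) = 3 + W/2 (E(W, t) = (W + (6 + 0))/2 = (W + 6)/2 = (6 + W)/2 = 3 + W/2)
-102 + E(-12, 2)*N(-9, -7) = -102 + (3 + (½)*(-12))*2 = -102 + (3 - 6)*2 = -102 - 3*2 = -102 - 6 = -108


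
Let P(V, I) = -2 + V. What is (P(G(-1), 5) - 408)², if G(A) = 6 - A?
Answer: 162409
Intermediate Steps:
(P(G(-1), 5) - 408)² = ((-2 + (6 - 1*(-1))) - 408)² = ((-2 + (6 + 1)) - 408)² = ((-2 + 7) - 408)² = (5 - 408)² = (-403)² = 162409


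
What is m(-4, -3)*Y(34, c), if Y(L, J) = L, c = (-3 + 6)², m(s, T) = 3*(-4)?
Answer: -408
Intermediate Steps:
m(s, T) = -12
c = 9 (c = 3² = 9)
m(-4, -3)*Y(34, c) = -12*34 = -408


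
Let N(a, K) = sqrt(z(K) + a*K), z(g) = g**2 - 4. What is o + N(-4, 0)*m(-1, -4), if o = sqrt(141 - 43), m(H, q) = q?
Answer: -8*I + 7*sqrt(2) ≈ 9.8995 - 8.0*I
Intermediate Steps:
o = 7*sqrt(2) (o = sqrt(98) = 7*sqrt(2) ≈ 9.8995)
z(g) = -4 + g**2
N(a, K) = sqrt(-4 + K**2 + K*a) (N(a, K) = sqrt((-4 + K**2) + a*K) = sqrt((-4 + K**2) + K*a) = sqrt(-4 + K**2 + K*a))
o + N(-4, 0)*m(-1, -4) = 7*sqrt(2) + sqrt(-4 + 0**2 + 0*(-4))*(-4) = 7*sqrt(2) + sqrt(-4 + 0 + 0)*(-4) = 7*sqrt(2) + sqrt(-4)*(-4) = 7*sqrt(2) + (2*I)*(-4) = 7*sqrt(2) - 8*I = -8*I + 7*sqrt(2)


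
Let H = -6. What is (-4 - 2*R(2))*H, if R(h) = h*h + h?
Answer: 96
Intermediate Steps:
R(h) = h + h² (R(h) = h² + h = h + h²)
(-4 - 2*R(2))*H = (-4 - 4*(1 + 2))*(-6) = (-4 - 4*3)*(-6) = (-4 - 2*6)*(-6) = (-4 - 12)*(-6) = -16*(-6) = 96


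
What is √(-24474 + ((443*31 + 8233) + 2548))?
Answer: 2*√10 ≈ 6.3246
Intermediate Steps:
√(-24474 + ((443*31 + 8233) + 2548)) = √(-24474 + ((13733 + 8233) + 2548)) = √(-24474 + (21966 + 2548)) = √(-24474 + 24514) = √40 = 2*√10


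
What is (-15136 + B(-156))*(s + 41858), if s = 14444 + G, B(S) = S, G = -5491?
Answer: -777001812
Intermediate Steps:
s = 8953 (s = 14444 - 5491 = 8953)
(-15136 + B(-156))*(s + 41858) = (-15136 - 156)*(8953 + 41858) = -15292*50811 = -777001812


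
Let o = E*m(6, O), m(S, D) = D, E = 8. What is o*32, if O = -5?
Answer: -1280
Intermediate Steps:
o = -40 (o = 8*(-5) = -40)
o*32 = -40*32 = -1280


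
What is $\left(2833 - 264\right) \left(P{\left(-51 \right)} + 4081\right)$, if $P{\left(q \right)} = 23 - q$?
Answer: $10674195$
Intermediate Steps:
$\left(2833 - 264\right) \left(P{\left(-51 \right)} + 4081\right) = \left(2833 - 264\right) \left(\left(23 - -51\right) + 4081\right) = 2569 \left(\left(23 + 51\right) + 4081\right) = 2569 \left(74 + 4081\right) = 2569 \cdot 4155 = 10674195$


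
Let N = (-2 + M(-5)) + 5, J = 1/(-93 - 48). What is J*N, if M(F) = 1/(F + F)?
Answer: -29/1410 ≈ -0.020567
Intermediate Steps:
M(F) = 1/(2*F)
J = -1/141 (J = 1/(-141) = -1/141 ≈ -0.0070922)
N = 29/10 (N = (-2 + (½)/(-5)) + 5 = (-2 + (½)*(-⅕)) + 5 = (-2 - ⅒) + 5 = -21/10 + 5 = 29/10 ≈ 2.9000)
J*N = -1/141*29/10 = -29/1410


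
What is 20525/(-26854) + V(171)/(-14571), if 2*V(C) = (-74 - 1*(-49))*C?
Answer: -13426075/21738313 ≈ -0.61762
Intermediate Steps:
V(C) = -25*C/2 (V(C) = ((-74 - 1*(-49))*C)/2 = ((-74 + 49)*C)/2 = (-25*C)/2 = -25*C/2)
20525/(-26854) + V(171)/(-14571) = 20525/(-26854) - 25/2*171/(-14571) = 20525*(-1/26854) - 4275/2*(-1/14571) = -20525/26854 + 475/3238 = -13426075/21738313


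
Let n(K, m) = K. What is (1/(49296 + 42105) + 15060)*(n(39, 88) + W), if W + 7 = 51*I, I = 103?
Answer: 7274797537385/91401 ≈ 7.9592e+7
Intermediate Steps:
W = 5246 (W = -7 + 51*103 = -7 + 5253 = 5246)
(1/(49296 + 42105) + 15060)*(n(39, 88) + W) = (1/(49296 + 42105) + 15060)*(39 + 5246) = (1/91401 + 15060)*5285 = (1376499061/91401)*5285 = 7274797537385/91401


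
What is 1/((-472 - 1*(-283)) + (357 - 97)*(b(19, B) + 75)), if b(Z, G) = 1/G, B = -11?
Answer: 11/212161 ≈ 5.1847e-5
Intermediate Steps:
1/((-472 - 1*(-283)) + (357 - 97)*(b(19, B) + 75)) = 1/((-472 - 1*(-283)) + (357 - 97)*(1/(-11) + 75)) = 1/((-472 + 283) + 260*(-1/11 + 75)) = 1/(-189 + 260*(824/11)) = 1/(-189 + 214240/11) = 1/(212161/11) = 11/212161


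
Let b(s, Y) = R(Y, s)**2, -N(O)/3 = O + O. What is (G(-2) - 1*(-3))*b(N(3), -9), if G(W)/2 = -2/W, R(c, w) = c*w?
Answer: 131220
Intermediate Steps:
N(O) = -6*O (N(O) = -3*(O + O) = -6*O)
G(W) = -4/W (G(W) = 2*(-2/W) = -4/W)
b(s, Y) = Y**2*s**2 (b(s, Y) = (Y*s)**2 = Y**2*s**2)
(G(-2) - 1*(-3))*b(N(3), -9) = (-4/(-2) - 1*(-3))*((-9)**2*(-6*3)**2) = (-4*(-1/2) + 3)*(81*(-18)**2) = (2 + 3)*(81*324) = 5*26244 = 131220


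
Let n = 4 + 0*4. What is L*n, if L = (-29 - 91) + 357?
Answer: 948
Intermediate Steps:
n = 4 (n = 4 + 0 = 4)
L = 237 (L = -120 + 357 = 237)
L*n = 237*4 = 948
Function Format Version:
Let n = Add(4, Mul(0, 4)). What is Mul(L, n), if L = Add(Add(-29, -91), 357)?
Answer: 948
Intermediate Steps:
n = 4 (n = Add(4, 0) = 4)
L = 237 (L = Add(-120, 357) = 237)
Mul(L, n) = Mul(237, 4) = 948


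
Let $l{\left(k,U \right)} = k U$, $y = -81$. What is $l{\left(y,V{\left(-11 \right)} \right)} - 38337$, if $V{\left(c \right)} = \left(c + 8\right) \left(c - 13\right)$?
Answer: $-44169$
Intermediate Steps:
$V{\left(c \right)} = \left(-13 + c\right) \left(8 + c\right)$ ($V{\left(c \right)} = \left(8 + c\right) \left(-13 + c\right) = \left(-13 + c\right) \left(8 + c\right)$)
$l{\left(k,U \right)} = U k$
$l{\left(y,V{\left(-11 \right)} \right)} - 38337 = \left(-104 + \left(-11\right)^{2} - -55\right) \left(-81\right) - 38337 = \left(-104 + 121 + 55\right) \left(-81\right) - 38337 = 72 \left(-81\right) - 38337 = -5832 - 38337 = -44169$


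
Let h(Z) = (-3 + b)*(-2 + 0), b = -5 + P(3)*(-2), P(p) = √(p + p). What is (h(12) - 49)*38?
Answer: -1254 + 152*√6 ≈ -881.68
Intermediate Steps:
P(p) = √2*√p (P(p) = √(2*p) = √2*√p)
b = -5 - 2*√6 (b = -5 + (√2*√3)*(-2) = -5 + √6*(-2) = -5 - 2*√6 ≈ -9.8990)
h(Z) = 16 + 4*√6 (h(Z) = (-3 + (-5 - 2*√6))*(-2 + 0) = (-8 - 2*√6)*(-2) = 16 + 4*√6)
(h(12) - 49)*38 = ((16 + 4*√6) - 49)*38 = (-33 + 4*√6)*38 = -1254 + 152*√6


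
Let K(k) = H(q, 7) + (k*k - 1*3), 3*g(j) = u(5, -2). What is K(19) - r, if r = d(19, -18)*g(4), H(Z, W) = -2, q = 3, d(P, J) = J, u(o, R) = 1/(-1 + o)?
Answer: 715/2 ≈ 357.50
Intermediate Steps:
g(j) = 1/12 (g(j) = 1/(3*(-1 + 5)) = (1/3)/4 = (1/3)*(1/4) = 1/12)
r = -3/2 (r = -18*1/12 = -3/2 ≈ -1.5000)
K(k) = -5 + k**2 (K(k) = -2 + (k*k - 1*3) = -2 + (k**2 - 3) = -2 + (-3 + k**2) = -5 + k**2)
K(19) - r = (-5 + 19**2) - 1*(-3/2) = (-5 + 361) + 3/2 = 356 + 3/2 = 715/2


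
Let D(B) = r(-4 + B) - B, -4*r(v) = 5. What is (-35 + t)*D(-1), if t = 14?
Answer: 21/4 ≈ 5.2500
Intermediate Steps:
r(v) = -5/4 (r(v) = -1/4*5 = -5/4)
D(B) = -5/4 - B
(-35 + t)*D(-1) = (-35 + 14)*(-5/4 - 1*(-1)) = -21*(-5/4 + 1) = -21*(-1/4) = 21/4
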